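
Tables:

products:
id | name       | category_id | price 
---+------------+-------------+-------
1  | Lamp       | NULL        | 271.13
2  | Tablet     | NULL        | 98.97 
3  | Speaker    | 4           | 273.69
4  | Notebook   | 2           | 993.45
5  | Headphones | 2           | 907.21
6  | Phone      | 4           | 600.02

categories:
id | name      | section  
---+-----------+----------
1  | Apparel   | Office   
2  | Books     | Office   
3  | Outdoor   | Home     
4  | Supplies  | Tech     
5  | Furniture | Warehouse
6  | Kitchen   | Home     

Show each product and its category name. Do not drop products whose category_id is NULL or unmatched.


LEFT JOIN keeps every row from products (the left table); where category_id has no match in categories, the category columns become NULL. Walk through each product:
  - product 1 (Lamp): category_id=NULL, no match -> kept with NULL
  - product 2 (Tablet): category_id=NULL, no match -> kept with NULL
  - product 3 (Speaker): category_id=4 -> matches Supplies
  - product 4 (Notebook): category_id=2 -> matches Books
  - product 5 (Headphones): category_id=2 -> matches Books
  - product 6 (Phone): category_id=4 -> matches Supplies
All 6 rows appear; 2 have NULL category.

SQL:
SELECT a.name, b.name AS category
FROM products a
LEFT JOIN categories b ON a.category_id = b.id

Result:
name       | category
-----------+---------
Lamp       | NULL    
Tablet     | NULL    
Speaker    | Supplies
Notebook   | Books   
Headphones | Books   
Phone      | Supplies


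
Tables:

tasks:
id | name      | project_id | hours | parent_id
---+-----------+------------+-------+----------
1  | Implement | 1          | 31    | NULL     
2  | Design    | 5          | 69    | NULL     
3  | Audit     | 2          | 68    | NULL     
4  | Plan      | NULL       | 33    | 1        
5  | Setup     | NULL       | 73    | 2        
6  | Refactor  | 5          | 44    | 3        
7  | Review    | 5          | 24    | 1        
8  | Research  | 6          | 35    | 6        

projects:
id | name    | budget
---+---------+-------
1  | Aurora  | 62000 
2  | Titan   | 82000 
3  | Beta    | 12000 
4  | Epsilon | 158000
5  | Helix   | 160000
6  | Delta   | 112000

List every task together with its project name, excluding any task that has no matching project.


INNER JOIN keeps only tasks rows whose project_id matches an id in projects. Walk through each task:
  - task 1 (Implement): project_id=1 -> matches Aurora
  - task 2 (Design): project_id=5 -> matches Helix
  - task 3 (Audit): project_id=2 -> matches Titan
  - task 4 (Plan): project_id=NULL, no match -> dropped
  - task 5 (Setup): project_id=NULL, no match -> dropped
  - task 6 (Refactor): project_id=5 -> matches Helix
  - task 7 (Review): project_id=5 -> matches Helix
  - task 8 (Research): project_id=6 -> matches Delta
So 2 of 8 rows are dropped.

SQL:
SELECT a.name, b.name AS project
FROM tasks a
INNER JOIN projects b ON a.project_id = b.id

Result:
name      | project
----------+--------
Implement | Aurora 
Design    | Helix  
Audit     | Titan  
Refactor  | Helix  
Review    | Helix  
Research  | Delta  


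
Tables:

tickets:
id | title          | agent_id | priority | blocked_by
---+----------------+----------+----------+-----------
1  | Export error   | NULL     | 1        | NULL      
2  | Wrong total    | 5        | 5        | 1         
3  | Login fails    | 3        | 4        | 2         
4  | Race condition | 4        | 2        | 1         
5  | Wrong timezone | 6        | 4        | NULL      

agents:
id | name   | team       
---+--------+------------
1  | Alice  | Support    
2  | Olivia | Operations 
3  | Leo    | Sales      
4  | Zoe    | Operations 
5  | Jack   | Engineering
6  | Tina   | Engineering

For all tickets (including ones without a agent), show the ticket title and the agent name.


LEFT JOIN keeps every row from tickets (the left table); where agent_id has no match in agents, the agent columns become NULL. Walk through each ticket:
  - ticket 1 (Export error): agent_id=NULL, no match -> kept with NULL
  - ticket 2 (Wrong total): agent_id=5 -> matches Jack
  - ticket 3 (Login fails): agent_id=3 -> matches Leo
  - ticket 4 (Race condition): agent_id=4 -> matches Zoe
  - ticket 5 (Wrong timezone): agent_id=6 -> matches Tina
All 5 rows appear; 1 has NULL agent.

SQL:
SELECT a.title, b.name AS agent
FROM tickets a
LEFT JOIN agents b ON a.agent_id = b.id

Result:
title          | agent
---------------+------
Export error   | NULL 
Wrong total    | Jack 
Login fails    | Leo  
Race condition | Zoe  
Wrong timezone | Tina 


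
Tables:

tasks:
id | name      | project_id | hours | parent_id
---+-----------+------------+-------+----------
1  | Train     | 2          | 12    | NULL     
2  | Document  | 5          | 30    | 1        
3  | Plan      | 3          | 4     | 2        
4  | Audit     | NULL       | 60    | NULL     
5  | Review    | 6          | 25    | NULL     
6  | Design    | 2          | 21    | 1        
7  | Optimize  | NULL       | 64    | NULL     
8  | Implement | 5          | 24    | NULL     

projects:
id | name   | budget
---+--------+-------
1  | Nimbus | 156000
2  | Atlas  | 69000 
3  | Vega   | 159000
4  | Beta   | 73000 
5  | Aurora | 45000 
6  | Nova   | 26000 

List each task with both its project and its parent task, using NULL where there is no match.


Two LEFT JOINs from the same base table tasks: one to projects via project_id, one to tasks itself via parent_id. Both are LEFT so every task is preserved.
Match against projects:
  - task 1 (Train): project_id=2 -> matches Atlas
  - task 2 (Document): project_id=5 -> matches Aurora
  - task 3 (Plan): project_id=3 -> matches Vega
  - task 4 (Audit): project_id=NULL, no match -> kept with NULL
  - task 5 (Review): project_id=6 -> matches Nova
  - task 6 (Design): project_id=2 -> matches Atlas
  - task 7 (Optimize): project_id=NULL, no match -> kept with NULL
  - task 8 (Implement): project_id=5 -> matches Aurora
Match against tasks (self):
  - task 1 (Train): parent_id=NULL -> NULL
  - task 2 (Document): parent_id=1 -> Train
  - task 3 (Plan): parent_id=2 -> Document
  - task 4 (Audit): parent_id=NULL -> NULL
  - task 5 (Review): parent_id=NULL -> NULL
  - task 6 (Design): parent_id=1 -> Train
  - task 7 (Optimize): parent_id=NULL -> NULL
  - task 8 (Implement): parent_id=NULL -> NULL

SQL:
SELECT a.name, b.name AS project, c.name AS parent
FROM tasks a
LEFT JOIN projects b ON a.project_id = b.id
LEFT JOIN tasks c ON a.parent_id = c.id

Result:
name      | project | parent  
----------+---------+---------
Train     | Atlas   | NULL    
Document  | Aurora  | Train   
Plan      | Vega    | Document
Audit     | NULL    | NULL    
Review    | Nova    | NULL    
Design    | Atlas   | Train   
Optimize  | NULL    | NULL    
Implement | Aurora  | NULL    


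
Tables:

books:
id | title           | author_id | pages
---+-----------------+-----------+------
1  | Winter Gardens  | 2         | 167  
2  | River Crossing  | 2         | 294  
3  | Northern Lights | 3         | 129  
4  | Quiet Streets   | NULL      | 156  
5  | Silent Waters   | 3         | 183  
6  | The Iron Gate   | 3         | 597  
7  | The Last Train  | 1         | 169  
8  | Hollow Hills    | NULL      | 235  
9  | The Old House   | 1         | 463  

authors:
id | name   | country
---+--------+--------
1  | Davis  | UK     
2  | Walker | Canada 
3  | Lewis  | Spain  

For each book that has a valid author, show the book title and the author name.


INNER JOIN keeps only books rows whose author_id matches an id in authors. Walk through each book:
  - book 1 (Winter Gardens): author_id=2 -> matches Walker
  - book 2 (River Crossing): author_id=2 -> matches Walker
  - book 3 (Northern Lights): author_id=3 -> matches Lewis
  - book 4 (Quiet Streets): author_id=NULL, no match -> dropped
  - book 5 (Silent Waters): author_id=3 -> matches Lewis
  - book 6 (The Iron Gate): author_id=3 -> matches Lewis
  - book 7 (The Last Train): author_id=1 -> matches Davis
  - book 8 (Hollow Hills): author_id=NULL, no match -> dropped
  - book 9 (The Old House): author_id=1 -> matches Davis
So 2 of 9 rows are dropped.

SQL:
SELECT a.title, b.name AS author
FROM books a
INNER JOIN authors b ON a.author_id = b.id

Result:
title           | author
----------------+-------
Winter Gardens  | Walker
River Crossing  | Walker
Northern Lights | Lewis 
Silent Waters   | Lewis 
The Iron Gate   | Lewis 
The Last Train  | Davis 
The Old House   | Davis 


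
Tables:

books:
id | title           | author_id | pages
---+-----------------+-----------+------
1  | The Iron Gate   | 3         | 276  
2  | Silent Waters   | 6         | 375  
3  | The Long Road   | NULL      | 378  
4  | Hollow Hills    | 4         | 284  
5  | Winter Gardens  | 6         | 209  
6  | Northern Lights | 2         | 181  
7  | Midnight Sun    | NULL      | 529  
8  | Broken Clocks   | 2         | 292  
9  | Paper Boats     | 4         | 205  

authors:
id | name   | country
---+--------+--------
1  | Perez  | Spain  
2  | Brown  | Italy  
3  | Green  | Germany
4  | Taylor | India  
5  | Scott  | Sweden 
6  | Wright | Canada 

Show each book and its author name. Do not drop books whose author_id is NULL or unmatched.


LEFT JOIN keeps every row from books (the left table); where author_id has no match in authors, the author columns become NULL. Walk through each book:
  - book 1 (The Iron Gate): author_id=3 -> matches Green
  - book 2 (Silent Waters): author_id=6 -> matches Wright
  - book 3 (The Long Road): author_id=NULL, no match -> kept with NULL
  - book 4 (Hollow Hills): author_id=4 -> matches Taylor
  - book 5 (Winter Gardens): author_id=6 -> matches Wright
  - book 6 (Northern Lights): author_id=2 -> matches Brown
  - book 7 (Midnight Sun): author_id=NULL, no match -> kept with NULL
  - book 8 (Broken Clocks): author_id=2 -> matches Brown
  - book 9 (Paper Boats): author_id=4 -> matches Taylor
All 9 rows appear; 2 have NULL author.

SQL:
SELECT a.title, b.name AS author
FROM books a
LEFT JOIN authors b ON a.author_id = b.id

Result:
title           | author
----------------+-------
The Iron Gate   | Green 
Silent Waters   | Wright
The Long Road   | NULL  
Hollow Hills    | Taylor
Winter Gardens  | Wright
Northern Lights | Brown 
Midnight Sun    | NULL  
Broken Clocks   | Brown 
Paper Boats     | Taylor


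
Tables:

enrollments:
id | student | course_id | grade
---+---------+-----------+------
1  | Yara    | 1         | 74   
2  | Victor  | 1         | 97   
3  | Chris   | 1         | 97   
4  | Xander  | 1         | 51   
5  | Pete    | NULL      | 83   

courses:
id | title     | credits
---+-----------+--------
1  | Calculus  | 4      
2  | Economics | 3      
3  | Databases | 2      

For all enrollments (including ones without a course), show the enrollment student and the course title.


LEFT JOIN keeps every row from enrollments (the left table); where course_id has no match in courses, the course columns become NULL. Walk through each enrollment:
  - enrollment 1 (Yara): course_id=1 -> matches Calculus
  - enrollment 2 (Victor): course_id=1 -> matches Calculus
  - enrollment 3 (Chris): course_id=1 -> matches Calculus
  - enrollment 4 (Xander): course_id=1 -> matches Calculus
  - enrollment 5 (Pete): course_id=NULL, no match -> kept with NULL
All 5 rows appear; 1 has NULL course.

SQL:
SELECT a.student, b.title AS course
FROM enrollments a
LEFT JOIN courses b ON a.course_id = b.id

Result:
student | course  
--------+---------
Yara    | Calculus
Victor  | Calculus
Chris   | Calculus
Xander  | Calculus
Pete    | NULL    


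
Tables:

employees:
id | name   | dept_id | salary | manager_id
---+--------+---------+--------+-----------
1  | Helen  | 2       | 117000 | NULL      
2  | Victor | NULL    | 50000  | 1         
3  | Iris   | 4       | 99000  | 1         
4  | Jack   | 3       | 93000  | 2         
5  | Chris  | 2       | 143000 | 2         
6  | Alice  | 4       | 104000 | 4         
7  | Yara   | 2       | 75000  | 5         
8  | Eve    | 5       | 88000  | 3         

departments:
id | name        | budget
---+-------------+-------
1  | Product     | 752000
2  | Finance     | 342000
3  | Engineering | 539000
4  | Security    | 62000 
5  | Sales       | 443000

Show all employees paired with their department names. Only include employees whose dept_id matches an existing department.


INNER JOIN keeps only employees rows whose dept_id matches an id in departments. Walk through each employee:
  - employee 1 (Helen): dept_id=2 -> matches Finance
  - employee 2 (Victor): dept_id=NULL, no match -> dropped
  - employee 3 (Iris): dept_id=4 -> matches Security
  - employee 4 (Jack): dept_id=3 -> matches Engineering
  - employee 5 (Chris): dept_id=2 -> matches Finance
  - employee 6 (Alice): dept_id=4 -> matches Security
  - employee 7 (Yara): dept_id=2 -> matches Finance
  - employee 8 (Eve): dept_id=5 -> matches Sales
So 1 of 8 rows is dropped.

SQL:
SELECT a.name, b.name AS department
FROM employees a
INNER JOIN departments b ON a.dept_id = b.id

Result:
name  | department 
------+------------
Helen | Finance    
Iris  | Security   
Jack  | Engineering
Chris | Finance    
Alice | Security   
Yara  | Finance    
Eve   | Sales      


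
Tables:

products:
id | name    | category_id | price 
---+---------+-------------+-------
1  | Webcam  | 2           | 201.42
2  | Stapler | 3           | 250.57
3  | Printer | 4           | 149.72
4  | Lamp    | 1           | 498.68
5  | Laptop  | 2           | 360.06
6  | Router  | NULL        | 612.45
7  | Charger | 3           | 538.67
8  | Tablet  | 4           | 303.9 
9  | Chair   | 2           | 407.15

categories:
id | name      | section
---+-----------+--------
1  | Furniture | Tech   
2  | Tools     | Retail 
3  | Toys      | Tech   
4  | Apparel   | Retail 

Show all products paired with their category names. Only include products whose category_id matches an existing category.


INNER JOIN keeps only products rows whose category_id matches an id in categories. Walk through each product:
  - product 1 (Webcam): category_id=2 -> matches Tools
  - product 2 (Stapler): category_id=3 -> matches Toys
  - product 3 (Printer): category_id=4 -> matches Apparel
  - product 4 (Lamp): category_id=1 -> matches Furniture
  - product 5 (Laptop): category_id=2 -> matches Tools
  - product 6 (Router): category_id=NULL, no match -> dropped
  - product 7 (Charger): category_id=3 -> matches Toys
  - product 8 (Tablet): category_id=4 -> matches Apparel
  - product 9 (Chair): category_id=2 -> matches Tools
So 1 of 9 rows is dropped.

SQL:
SELECT a.name, b.name AS category
FROM products a
INNER JOIN categories b ON a.category_id = b.id

Result:
name    | category 
--------+----------
Webcam  | Tools    
Stapler | Toys     
Printer | Apparel  
Lamp    | Furniture
Laptop  | Tools    
Charger | Toys     
Tablet  | Apparel  
Chair   | Tools    


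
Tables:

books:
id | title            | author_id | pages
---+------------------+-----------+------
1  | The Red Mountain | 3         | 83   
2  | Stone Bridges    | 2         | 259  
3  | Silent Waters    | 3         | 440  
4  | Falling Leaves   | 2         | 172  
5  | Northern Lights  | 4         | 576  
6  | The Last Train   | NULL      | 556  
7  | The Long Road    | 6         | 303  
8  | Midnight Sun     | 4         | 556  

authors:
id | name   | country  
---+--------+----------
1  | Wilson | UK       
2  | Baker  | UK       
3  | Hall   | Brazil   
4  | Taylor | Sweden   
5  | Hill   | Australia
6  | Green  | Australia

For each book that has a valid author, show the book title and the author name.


INNER JOIN keeps only books rows whose author_id matches an id in authors. Walk through each book:
  - book 1 (The Red Mountain): author_id=3 -> matches Hall
  - book 2 (Stone Bridges): author_id=2 -> matches Baker
  - book 3 (Silent Waters): author_id=3 -> matches Hall
  - book 4 (Falling Leaves): author_id=2 -> matches Baker
  - book 5 (Northern Lights): author_id=4 -> matches Taylor
  - book 6 (The Last Train): author_id=NULL, no match -> dropped
  - book 7 (The Long Road): author_id=6 -> matches Green
  - book 8 (Midnight Sun): author_id=4 -> matches Taylor
So 1 of 8 rows is dropped.

SQL:
SELECT a.title, b.name AS author
FROM books a
INNER JOIN authors b ON a.author_id = b.id

Result:
title            | author
-----------------+-------
The Red Mountain | Hall  
Stone Bridges    | Baker 
Silent Waters    | Hall  
Falling Leaves   | Baker 
Northern Lights  | Taylor
The Long Road    | Green 
Midnight Sun     | Taylor


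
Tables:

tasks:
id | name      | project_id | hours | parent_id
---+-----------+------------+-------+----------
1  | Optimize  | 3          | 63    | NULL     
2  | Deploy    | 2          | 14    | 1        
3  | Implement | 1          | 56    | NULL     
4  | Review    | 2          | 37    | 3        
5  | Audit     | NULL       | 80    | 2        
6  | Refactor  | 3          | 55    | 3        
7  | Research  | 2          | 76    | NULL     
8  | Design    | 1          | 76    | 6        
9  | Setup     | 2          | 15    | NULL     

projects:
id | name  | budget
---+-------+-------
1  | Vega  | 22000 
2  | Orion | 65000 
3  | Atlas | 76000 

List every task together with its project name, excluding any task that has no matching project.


INNER JOIN keeps only tasks rows whose project_id matches an id in projects. Walk through each task:
  - task 1 (Optimize): project_id=3 -> matches Atlas
  - task 2 (Deploy): project_id=2 -> matches Orion
  - task 3 (Implement): project_id=1 -> matches Vega
  - task 4 (Review): project_id=2 -> matches Orion
  - task 5 (Audit): project_id=NULL, no match -> dropped
  - task 6 (Refactor): project_id=3 -> matches Atlas
  - task 7 (Research): project_id=2 -> matches Orion
  - task 8 (Design): project_id=1 -> matches Vega
  - task 9 (Setup): project_id=2 -> matches Orion
So 1 of 9 rows is dropped.

SQL:
SELECT a.name, b.name AS project
FROM tasks a
INNER JOIN projects b ON a.project_id = b.id

Result:
name      | project
----------+--------
Optimize  | Atlas  
Deploy    | Orion  
Implement | Vega   
Review    | Orion  
Refactor  | Atlas  
Research  | Orion  
Design    | Vega   
Setup     | Orion  


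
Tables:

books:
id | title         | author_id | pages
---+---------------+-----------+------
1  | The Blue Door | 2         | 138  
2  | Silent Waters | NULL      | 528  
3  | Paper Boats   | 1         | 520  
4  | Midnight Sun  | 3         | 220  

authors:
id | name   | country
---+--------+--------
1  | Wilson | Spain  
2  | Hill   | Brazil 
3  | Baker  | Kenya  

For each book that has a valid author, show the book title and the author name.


INNER JOIN keeps only books rows whose author_id matches an id in authors. Walk through each book:
  - book 1 (The Blue Door): author_id=2 -> matches Hill
  - book 2 (Silent Waters): author_id=NULL, no match -> dropped
  - book 3 (Paper Boats): author_id=1 -> matches Wilson
  - book 4 (Midnight Sun): author_id=3 -> matches Baker
So 1 of 4 rows is dropped.

SQL:
SELECT a.title, b.name AS author
FROM books a
INNER JOIN authors b ON a.author_id = b.id

Result:
title         | author
--------------+-------
The Blue Door | Hill  
Paper Boats   | Wilson
Midnight Sun  | Baker 


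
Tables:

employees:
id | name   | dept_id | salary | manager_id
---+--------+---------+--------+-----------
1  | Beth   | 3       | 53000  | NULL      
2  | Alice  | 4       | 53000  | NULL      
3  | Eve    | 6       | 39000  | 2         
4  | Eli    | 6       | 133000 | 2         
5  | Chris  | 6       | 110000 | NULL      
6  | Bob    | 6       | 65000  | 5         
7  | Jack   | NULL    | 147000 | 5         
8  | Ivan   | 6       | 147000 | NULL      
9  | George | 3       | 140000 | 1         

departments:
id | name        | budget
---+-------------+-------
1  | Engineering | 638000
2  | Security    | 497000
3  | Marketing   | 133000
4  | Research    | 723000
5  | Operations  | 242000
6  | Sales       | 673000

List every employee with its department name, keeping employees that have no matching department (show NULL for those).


LEFT JOIN keeps every row from employees (the left table); where dept_id has no match in departments, the department columns become NULL. Walk through each employee:
  - employee 1 (Beth): dept_id=3 -> matches Marketing
  - employee 2 (Alice): dept_id=4 -> matches Research
  - employee 3 (Eve): dept_id=6 -> matches Sales
  - employee 4 (Eli): dept_id=6 -> matches Sales
  - employee 5 (Chris): dept_id=6 -> matches Sales
  - employee 6 (Bob): dept_id=6 -> matches Sales
  - employee 7 (Jack): dept_id=NULL, no match -> kept with NULL
  - employee 8 (Ivan): dept_id=6 -> matches Sales
  - employee 9 (George): dept_id=3 -> matches Marketing
All 9 rows appear; 1 has NULL department.

SQL:
SELECT a.name, b.name AS department
FROM employees a
LEFT JOIN departments b ON a.dept_id = b.id

Result:
name   | department
-------+-----------
Beth   | Marketing 
Alice  | Research  
Eve    | Sales     
Eli    | Sales     
Chris  | Sales     
Bob    | Sales     
Jack   | NULL      
Ivan   | Sales     
George | Marketing 


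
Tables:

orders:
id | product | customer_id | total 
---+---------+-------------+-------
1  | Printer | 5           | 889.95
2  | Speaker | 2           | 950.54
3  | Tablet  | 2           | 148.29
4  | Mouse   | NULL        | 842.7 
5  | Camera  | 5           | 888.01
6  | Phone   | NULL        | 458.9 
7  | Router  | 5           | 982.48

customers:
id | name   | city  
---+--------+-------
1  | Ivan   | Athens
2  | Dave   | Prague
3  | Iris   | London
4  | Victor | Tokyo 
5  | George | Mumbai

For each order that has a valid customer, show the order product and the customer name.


INNER JOIN keeps only orders rows whose customer_id matches an id in customers. Walk through each order:
  - order 1 (Printer): customer_id=5 -> matches George
  - order 2 (Speaker): customer_id=2 -> matches Dave
  - order 3 (Tablet): customer_id=2 -> matches Dave
  - order 4 (Mouse): customer_id=NULL, no match -> dropped
  - order 5 (Camera): customer_id=5 -> matches George
  - order 6 (Phone): customer_id=NULL, no match -> dropped
  - order 7 (Router): customer_id=5 -> matches George
So 2 of 7 rows are dropped.

SQL:
SELECT a.product, b.name AS customer
FROM orders a
INNER JOIN customers b ON a.customer_id = b.id

Result:
product | customer
--------+---------
Printer | George  
Speaker | Dave    
Tablet  | Dave    
Camera  | George  
Router  | George  


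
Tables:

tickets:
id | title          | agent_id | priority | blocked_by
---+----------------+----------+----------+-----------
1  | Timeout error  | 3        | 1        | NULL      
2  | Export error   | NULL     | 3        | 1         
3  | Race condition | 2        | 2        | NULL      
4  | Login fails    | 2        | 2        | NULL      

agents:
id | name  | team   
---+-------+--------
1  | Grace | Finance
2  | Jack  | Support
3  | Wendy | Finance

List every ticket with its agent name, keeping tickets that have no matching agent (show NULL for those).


LEFT JOIN keeps every row from tickets (the left table); where agent_id has no match in agents, the agent columns become NULL. Walk through each ticket:
  - ticket 1 (Timeout error): agent_id=3 -> matches Wendy
  - ticket 2 (Export error): agent_id=NULL, no match -> kept with NULL
  - ticket 3 (Race condition): agent_id=2 -> matches Jack
  - ticket 4 (Login fails): agent_id=2 -> matches Jack
All 4 rows appear; 1 has NULL agent.

SQL:
SELECT a.title, b.name AS agent
FROM tickets a
LEFT JOIN agents b ON a.agent_id = b.id

Result:
title          | agent
---------------+------
Timeout error  | Wendy
Export error   | NULL 
Race condition | Jack 
Login fails    | Jack 


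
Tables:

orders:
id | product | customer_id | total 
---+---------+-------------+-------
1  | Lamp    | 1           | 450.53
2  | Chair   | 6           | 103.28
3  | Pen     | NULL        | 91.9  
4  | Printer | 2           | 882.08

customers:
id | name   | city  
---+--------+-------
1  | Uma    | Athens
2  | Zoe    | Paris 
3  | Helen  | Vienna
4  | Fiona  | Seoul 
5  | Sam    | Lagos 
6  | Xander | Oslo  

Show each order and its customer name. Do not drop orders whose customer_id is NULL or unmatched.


LEFT JOIN keeps every row from orders (the left table); where customer_id has no match in customers, the customer columns become NULL. Walk through each order:
  - order 1 (Lamp): customer_id=1 -> matches Uma
  - order 2 (Chair): customer_id=6 -> matches Xander
  - order 3 (Pen): customer_id=NULL, no match -> kept with NULL
  - order 4 (Printer): customer_id=2 -> matches Zoe
All 4 rows appear; 1 has NULL customer.

SQL:
SELECT a.product, b.name AS customer
FROM orders a
LEFT JOIN customers b ON a.customer_id = b.id

Result:
product | customer
--------+---------
Lamp    | Uma     
Chair   | Xander  
Pen     | NULL    
Printer | Zoe     


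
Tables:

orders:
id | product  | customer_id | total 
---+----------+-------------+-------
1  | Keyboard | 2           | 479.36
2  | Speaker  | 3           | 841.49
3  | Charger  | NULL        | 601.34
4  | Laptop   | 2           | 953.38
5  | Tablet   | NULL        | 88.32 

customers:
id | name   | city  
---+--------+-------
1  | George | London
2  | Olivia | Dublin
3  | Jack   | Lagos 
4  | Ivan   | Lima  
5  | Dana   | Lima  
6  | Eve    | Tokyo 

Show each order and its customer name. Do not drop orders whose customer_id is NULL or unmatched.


LEFT JOIN keeps every row from orders (the left table); where customer_id has no match in customers, the customer columns become NULL. Walk through each order:
  - order 1 (Keyboard): customer_id=2 -> matches Olivia
  - order 2 (Speaker): customer_id=3 -> matches Jack
  - order 3 (Charger): customer_id=NULL, no match -> kept with NULL
  - order 4 (Laptop): customer_id=2 -> matches Olivia
  - order 5 (Tablet): customer_id=NULL, no match -> kept with NULL
All 5 rows appear; 2 have NULL customer.

SQL:
SELECT a.product, b.name AS customer
FROM orders a
LEFT JOIN customers b ON a.customer_id = b.id

Result:
product  | customer
---------+---------
Keyboard | Olivia  
Speaker  | Jack    
Charger  | NULL    
Laptop   | Olivia  
Tablet   | NULL    


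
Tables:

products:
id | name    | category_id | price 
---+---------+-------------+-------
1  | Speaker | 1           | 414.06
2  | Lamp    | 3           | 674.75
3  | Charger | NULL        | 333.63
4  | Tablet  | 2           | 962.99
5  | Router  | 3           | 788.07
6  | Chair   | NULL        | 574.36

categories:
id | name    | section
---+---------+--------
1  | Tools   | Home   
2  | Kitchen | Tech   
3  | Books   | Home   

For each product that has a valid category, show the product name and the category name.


INNER JOIN keeps only products rows whose category_id matches an id in categories. Walk through each product:
  - product 1 (Speaker): category_id=1 -> matches Tools
  - product 2 (Lamp): category_id=3 -> matches Books
  - product 3 (Charger): category_id=NULL, no match -> dropped
  - product 4 (Tablet): category_id=2 -> matches Kitchen
  - product 5 (Router): category_id=3 -> matches Books
  - product 6 (Chair): category_id=NULL, no match -> dropped
So 2 of 6 rows are dropped.

SQL:
SELECT a.name, b.name AS category
FROM products a
INNER JOIN categories b ON a.category_id = b.id

Result:
name    | category
--------+---------
Speaker | Tools   
Lamp    | Books   
Tablet  | Kitchen 
Router  | Books   


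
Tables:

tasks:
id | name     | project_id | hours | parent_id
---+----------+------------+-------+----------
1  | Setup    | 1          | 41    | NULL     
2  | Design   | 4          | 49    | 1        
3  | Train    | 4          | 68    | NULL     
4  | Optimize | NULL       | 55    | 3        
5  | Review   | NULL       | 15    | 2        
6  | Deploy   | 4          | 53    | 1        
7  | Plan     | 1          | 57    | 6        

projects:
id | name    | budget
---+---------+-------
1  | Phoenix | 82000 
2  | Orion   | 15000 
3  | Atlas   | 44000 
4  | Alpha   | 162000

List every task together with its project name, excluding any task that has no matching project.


INNER JOIN keeps only tasks rows whose project_id matches an id in projects. Walk through each task:
  - task 1 (Setup): project_id=1 -> matches Phoenix
  - task 2 (Design): project_id=4 -> matches Alpha
  - task 3 (Train): project_id=4 -> matches Alpha
  - task 4 (Optimize): project_id=NULL, no match -> dropped
  - task 5 (Review): project_id=NULL, no match -> dropped
  - task 6 (Deploy): project_id=4 -> matches Alpha
  - task 7 (Plan): project_id=1 -> matches Phoenix
So 2 of 7 rows are dropped.

SQL:
SELECT a.name, b.name AS project
FROM tasks a
INNER JOIN projects b ON a.project_id = b.id

Result:
name   | project
-------+--------
Setup  | Phoenix
Design | Alpha  
Train  | Alpha  
Deploy | Alpha  
Plan   | Phoenix


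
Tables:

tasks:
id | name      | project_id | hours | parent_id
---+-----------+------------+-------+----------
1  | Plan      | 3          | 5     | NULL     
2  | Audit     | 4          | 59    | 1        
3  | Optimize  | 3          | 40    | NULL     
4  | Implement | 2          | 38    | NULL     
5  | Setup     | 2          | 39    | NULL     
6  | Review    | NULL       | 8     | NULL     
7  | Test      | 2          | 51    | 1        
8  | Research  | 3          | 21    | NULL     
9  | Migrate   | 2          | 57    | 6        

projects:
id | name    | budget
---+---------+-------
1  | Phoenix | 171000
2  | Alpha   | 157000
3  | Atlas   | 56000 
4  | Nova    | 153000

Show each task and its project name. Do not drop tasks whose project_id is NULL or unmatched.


LEFT JOIN keeps every row from tasks (the left table); where project_id has no match in projects, the project columns become NULL. Walk through each task:
  - task 1 (Plan): project_id=3 -> matches Atlas
  - task 2 (Audit): project_id=4 -> matches Nova
  - task 3 (Optimize): project_id=3 -> matches Atlas
  - task 4 (Implement): project_id=2 -> matches Alpha
  - task 5 (Setup): project_id=2 -> matches Alpha
  - task 6 (Review): project_id=NULL, no match -> kept with NULL
  - task 7 (Test): project_id=2 -> matches Alpha
  - task 8 (Research): project_id=3 -> matches Atlas
  - task 9 (Migrate): project_id=2 -> matches Alpha
All 9 rows appear; 1 has NULL project.

SQL:
SELECT a.name, b.name AS project
FROM tasks a
LEFT JOIN projects b ON a.project_id = b.id

Result:
name      | project
----------+--------
Plan      | Atlas  
Audit     | Nova   
Optimize  | Atlas  
Implement | Alpha  
Setup     | Alpha  
Review    | NULL   
Test      | Alpha  
Research  | Atlas  
Migrate   | Alpha  


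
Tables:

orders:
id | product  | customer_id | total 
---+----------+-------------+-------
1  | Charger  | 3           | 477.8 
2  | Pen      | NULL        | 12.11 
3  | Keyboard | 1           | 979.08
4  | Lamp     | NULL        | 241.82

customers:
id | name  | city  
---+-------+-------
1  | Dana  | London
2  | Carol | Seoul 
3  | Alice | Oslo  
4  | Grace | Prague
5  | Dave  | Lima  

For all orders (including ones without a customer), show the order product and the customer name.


LEFT JOIN keeps every row from orders (the left table); where customer_id has no match in customers, the customer columns become NULL. Walk through each order:
  - order 1 (Charger): customer_id=3 -> matches Alice
  - order 2 (Pen): customer_id=NULL, no match -> kept with NULL
  - order 3 (Keyboard): customer_id=1 -> matches Dana
  - order 4 (Lamp): customer_id=NULL, no match -> kept with NULL
All 4 rows appear; 2 have NULL customer.

SQL:
SELECT a.product, b.name AS customer
FROM orders a
LEFT JOIN customers b ON a.customer_id = b.id

Result:
product  | customer
---------+---------
Charger  | Alice   
Pen      | NULL    
Keyboard | Dana    
Lamp     | NULL    


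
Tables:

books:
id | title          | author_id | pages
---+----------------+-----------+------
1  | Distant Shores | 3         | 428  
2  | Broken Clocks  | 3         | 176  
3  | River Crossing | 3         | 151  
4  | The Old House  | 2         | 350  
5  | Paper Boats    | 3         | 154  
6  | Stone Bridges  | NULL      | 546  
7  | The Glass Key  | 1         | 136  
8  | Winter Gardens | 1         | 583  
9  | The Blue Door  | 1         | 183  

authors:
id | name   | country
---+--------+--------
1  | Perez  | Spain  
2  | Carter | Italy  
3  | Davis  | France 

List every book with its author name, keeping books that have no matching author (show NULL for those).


LEFT JOIN keeps every row from books (the left table); where author_id has no match in authors, the author columns become NULL. Walk through each book:
  - book 1 (Distant Shores): author_id=3 -> matches Davis
  - book 2 (Broken Clocks): author_id=3 -> matches Davis
  - book 3 (River Crossing): author_id=3 -> matches Davis
  - book 4 (The Old House): author_id=2 -> matches Carter
  - book 5 (Paper Boats): author_id=3 -> matches Davis
  - book 6 (Stone Bridges): author_id=NULL, no match -> kept with NULL
  - book 7 (The Glass Key): author_id=1 -> matches Perez
  - book 8 (Winter Gardens): author_id=1 -> matches Perez
  - book 9 (The Blue Door): author_id=1 -> matches Perez
All 9 rows appear; 1 has NULL author.

SQL:
SELECT a.title, b.name AS author
FROM books a
LEFT JOIN authors b ON a.author_id = b.id

Result:
title          | author
---------------+-------
Distant Shores | Davis 
Broken Clocks  | Davis 
River Crossing | Davis 
The Old House  | Carter
Paper Boats    | Davis 
Stone Bridges  | NULL  
The Glass Key  | Perez 
Winter Gardens | Perez 
The Blue Door  | Perez 


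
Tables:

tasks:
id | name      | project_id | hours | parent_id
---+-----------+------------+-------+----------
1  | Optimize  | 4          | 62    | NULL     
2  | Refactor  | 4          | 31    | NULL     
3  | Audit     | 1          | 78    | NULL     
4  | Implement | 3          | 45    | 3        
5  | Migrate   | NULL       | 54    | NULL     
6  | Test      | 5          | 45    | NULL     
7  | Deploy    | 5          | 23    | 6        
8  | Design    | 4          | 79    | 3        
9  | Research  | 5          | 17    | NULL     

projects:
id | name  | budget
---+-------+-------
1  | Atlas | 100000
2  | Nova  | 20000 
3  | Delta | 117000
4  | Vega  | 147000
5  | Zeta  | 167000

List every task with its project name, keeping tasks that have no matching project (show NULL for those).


LEFT JOIN keeps every row from tasks (the left table); where project_id has no match in projects, the project columns become NULL. Walk through each task:
  - task 1 (Optimize): project_id=4 -> matches Vega
  - task 2 (Refactor): project_id=4 -> matches Vega
  - task 3 (Audit): project_id=1 -> matches Atlas
  - task 4 (Implement): project_id=3 -> matches Delta
  - task 5 (Migrate): project_id=NULL, no match -> kept with NULL
  - task 6 (Test): project_id=5 -> matches Zeta
  - task 7 (Deploy): project_id=5 -> matches Zeta
  - task 8 (Design): project_id=4 -> matches Vega
  - task 9 (Research): project_id=5 -> matches Zeta
All 9 rows appear; 1 has NULL project.

SQL:
SELECT a.name, b.name AS project
FROM tasks a
LEFT JOIN projects b ON a.project_id = b.id

Result:
name      | project
----------+--------
Optimize  | Vega   
Refactor  | Vega   
Audit     | Atlas  
Implement | Delta  
Migrate   | NULL   
Test      | Zeta   
Deploy    | Zeta   
Design    | Vega   
Research  | Zeta   


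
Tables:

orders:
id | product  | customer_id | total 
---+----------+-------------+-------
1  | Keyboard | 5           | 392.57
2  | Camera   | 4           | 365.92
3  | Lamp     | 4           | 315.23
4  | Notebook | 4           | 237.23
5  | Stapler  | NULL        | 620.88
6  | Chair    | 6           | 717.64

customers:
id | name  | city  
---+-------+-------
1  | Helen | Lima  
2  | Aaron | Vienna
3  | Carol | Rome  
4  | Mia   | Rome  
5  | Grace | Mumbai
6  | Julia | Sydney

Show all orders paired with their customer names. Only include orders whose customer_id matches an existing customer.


INNER JOIN keeps only orders rows whose customer_id matches an id in customers. Walk through each order:
  - order 1 (Keyboard): customer_id=5 -> matches Grace
  - order 2 (Camera): customer_id=4 -> matches Mia
  - order 3 (Lamp): customer_id=4 -> matches Mia
  - order 4 (Notebook): customer_id=4 -> matches Mia
  - order 5 (Stapler): customer_id=NULL, no match -> dropped
  - order 6 (Chair): customer_id=6 -> matches Julia
So 1 of 6 rows is dropped.

SQL:
SELECT a.product, b.name AS customer
FROM orders a
INNER JOIN customers b ON a.customer_id = b.id

Result:
product  | customer
---------+---------
Keyboard | Grace   
Camera   | Mia     
Lamp     | Mia     
Notebook | Mia     
Chair    | Julia   


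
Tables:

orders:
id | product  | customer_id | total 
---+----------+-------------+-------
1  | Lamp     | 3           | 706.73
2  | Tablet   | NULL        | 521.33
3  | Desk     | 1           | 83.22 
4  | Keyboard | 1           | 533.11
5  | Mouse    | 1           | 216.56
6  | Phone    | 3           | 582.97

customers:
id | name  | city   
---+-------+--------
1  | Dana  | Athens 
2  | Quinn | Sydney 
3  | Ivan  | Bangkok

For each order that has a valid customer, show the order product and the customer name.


INNER JOIN keeps only orders rows whose customer_id matches an id in customers. Walk through each order:
  - order 1 (Lamp): customer_id=3 -> matches Ivan
  - order 2 (Tablet): customer_id=NULL, no match -> dropped
  - order 3 (Desk): customer_id=1 -> matches Dana
  - order 4 (Keyboard): customer_id=1 -> matches Dana
  - order 5 (Mouse): customer_id=1 -> matches Dana
  - order 6 (Phone): customer_id=3 -> matches Ivan
So 1 of 6 rows is dropped.

SQL:
SELECT a.product, b.name AS customer
FROM orders a
INNER JOIN customers b ON a.customer_id = b.id

Result:
product  | customer
---------+---------
Lamp     | Ivan    
Desk     | Dana    
Keyboard | Dana    
Mouse    | Dana    
Phone    | Ivan    


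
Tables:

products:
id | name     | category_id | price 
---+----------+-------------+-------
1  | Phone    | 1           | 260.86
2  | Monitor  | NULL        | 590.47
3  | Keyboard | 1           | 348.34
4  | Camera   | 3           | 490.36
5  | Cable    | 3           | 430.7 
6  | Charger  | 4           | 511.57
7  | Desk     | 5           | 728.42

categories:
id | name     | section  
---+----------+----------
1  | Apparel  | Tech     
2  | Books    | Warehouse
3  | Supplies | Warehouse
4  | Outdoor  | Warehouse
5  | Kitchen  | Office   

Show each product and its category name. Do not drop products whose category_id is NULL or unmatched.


LEFT JOIN keeps every row from products (the left table); where category_id has no match in categories, the category columns become NULL. Walk through each product:
  - product 1 (Phone): category_id=1 -> matches Apparel
  - product 2 (Monitor): category_id=NULL, no match -> kept with NULL
  - product 3 (Keyboard): category_id=1 -> matches Apparel
  - product 4 (Camera): category_id=3 -> matches Supplies
  - product 5 (Cable): category_id=3 -> matches Supplies
  - product 6 (Charger): category_id=4 -> matches Outdoor
  - product 7 (Desk): category_id=5 -> matches Kitchen
All 7 rows appear; 1 has NULL category.

SQL:
SELECT a.name, b.name AS category
FROM products a
LEFT JOIN categories b ON a.category_id = b.id

Result:
name     | category
---------+---------
Phone    | Apparel 
Monitor  | NULL    
Keyboard | Apparel 
Camera   | Supplies
Cable    | Supplies
Charger  | Outdoor 
Desk     | Kitchen 


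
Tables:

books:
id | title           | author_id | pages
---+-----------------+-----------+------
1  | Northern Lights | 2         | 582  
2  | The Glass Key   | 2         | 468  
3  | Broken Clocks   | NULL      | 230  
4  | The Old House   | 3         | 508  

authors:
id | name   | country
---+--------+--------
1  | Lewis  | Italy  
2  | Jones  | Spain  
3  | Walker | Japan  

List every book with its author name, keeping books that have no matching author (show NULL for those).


LEFT JOIN keeps every row from books (the left table); where author_id has no match in authors, the author columns become NULL. Walk through each book:
  - book 1 (Northern Lights): author_id=2 -> matches Jones
  - book 2 (The Glass Key): author_id=2 -> matches Jones
  - book 3 (Broken Clocks): author_id=NULL, no match -> kept with NULL
  - book 4 (The Old House): author_id=3 -> matches Walker
All 4 rows appear; 1 has NULL author.

SQL:
SELECT a.title, b.name AS author
FROM books a
LEFT JOIN authors b ON a.author_id = b.id

Result:
title           | author
----------------+-------
Northern Lights | Jones 
The Glass Key   | Jones 
Broken Clocks   | NULL  
The Old House   | Walker
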